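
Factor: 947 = 947^1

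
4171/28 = 148+27/28 =148.96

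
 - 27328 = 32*( - 854)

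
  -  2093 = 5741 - 7834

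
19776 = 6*3296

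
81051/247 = 328 + 35/247 = 328.14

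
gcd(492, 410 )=82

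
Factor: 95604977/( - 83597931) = - 3^( - 2)*13^1 * 409^1*17981^1*9288659^(  -  1) 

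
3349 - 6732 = -3383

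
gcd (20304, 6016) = 752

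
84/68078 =42/34039  =  0.00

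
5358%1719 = 201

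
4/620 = 1/155=   0.01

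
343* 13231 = 4538233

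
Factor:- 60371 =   -  73^1*827^1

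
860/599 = 1 + 261/599 = 1.44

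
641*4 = 2564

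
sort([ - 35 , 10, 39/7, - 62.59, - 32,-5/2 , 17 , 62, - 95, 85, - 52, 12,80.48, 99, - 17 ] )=[-95 , - 62.59,-52,-35, - 32, -17,-5/2, 39/7 , 10,  12, 17,62,80.48,85,99] 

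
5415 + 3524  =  8939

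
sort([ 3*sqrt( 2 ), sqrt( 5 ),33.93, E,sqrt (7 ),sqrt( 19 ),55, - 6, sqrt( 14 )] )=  [ - 6,sqrt( 5) , sqrt( 7 ),  E,sqrt( 14),  3*sqrt (2),sqrt( 19),33.93 , 55 ] 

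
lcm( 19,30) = 570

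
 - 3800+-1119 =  - 4919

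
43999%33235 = 10764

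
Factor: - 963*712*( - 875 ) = 599949000  =  2^3 *3^2 * 5^3*7^1 * 89^1*107^1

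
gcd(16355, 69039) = 1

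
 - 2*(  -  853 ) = 1706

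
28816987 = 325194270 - 296377283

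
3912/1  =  3912  =  3912.00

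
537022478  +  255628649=792651127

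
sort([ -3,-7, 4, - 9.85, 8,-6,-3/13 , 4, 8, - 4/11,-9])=[ - 9.85, - 9, - 7, - 6, - 3,-4/11,  -  3/13, 4, 4 , 8, 8 ]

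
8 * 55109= 440872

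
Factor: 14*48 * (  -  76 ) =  - 51072= -  2^7 * 3^1*7^1*19^1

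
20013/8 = 2501+5/8 = 2501.62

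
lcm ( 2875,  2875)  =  2875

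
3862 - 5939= - 2077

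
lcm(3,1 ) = 3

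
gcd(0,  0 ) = 0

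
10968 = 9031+1937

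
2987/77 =38 + 61/77= 38.79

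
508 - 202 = 306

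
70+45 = 115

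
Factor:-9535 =-5^1*1907^1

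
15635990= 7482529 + 8153461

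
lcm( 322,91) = 4186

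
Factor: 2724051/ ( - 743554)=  - 2^( - 1 )*3^1*7^( - 1 )*11^1*23^1*37^1*97^1*173^(-1 )*307^(  -  1 )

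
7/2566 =7/2566=0.00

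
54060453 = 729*74157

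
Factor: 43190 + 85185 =128375 = 5^3 * 13^1*79^1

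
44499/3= 14833= 14833.00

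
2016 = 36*56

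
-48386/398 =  - 122 + 85/199 = - 121.57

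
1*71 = 71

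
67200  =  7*9600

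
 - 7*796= -5572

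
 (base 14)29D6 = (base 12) 4380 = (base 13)3504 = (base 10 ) 7440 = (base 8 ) 16420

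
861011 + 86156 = 947167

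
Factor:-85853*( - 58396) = 2^2  *13^1*1123^1*85853^1 = 5013471788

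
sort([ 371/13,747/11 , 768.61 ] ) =[ 371/13, 747/11 , 768.61]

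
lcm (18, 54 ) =54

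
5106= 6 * 851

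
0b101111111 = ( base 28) dj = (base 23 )gf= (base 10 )383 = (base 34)B9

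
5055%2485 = 85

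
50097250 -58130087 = -8032837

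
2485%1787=698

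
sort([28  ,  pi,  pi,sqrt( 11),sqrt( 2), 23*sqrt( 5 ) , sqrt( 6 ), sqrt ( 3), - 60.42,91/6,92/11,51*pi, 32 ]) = [ - 60.42, sqrt( 2), sqrt( 3 ),sqrt (6),pi, pi, sqrt (11), 92/11, 91/6, 28,32,23*sqrt( 5 ),  51*pi]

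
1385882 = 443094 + 942788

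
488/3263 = 488/3263 =0.15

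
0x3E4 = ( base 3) 1100220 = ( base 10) 996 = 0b1111100100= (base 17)37A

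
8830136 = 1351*6536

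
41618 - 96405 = - 54787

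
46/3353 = 46/3353 = 0.01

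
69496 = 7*9928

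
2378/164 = 29/2= 14.50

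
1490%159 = 59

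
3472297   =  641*5417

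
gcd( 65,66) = 1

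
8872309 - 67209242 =-58336933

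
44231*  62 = 2742322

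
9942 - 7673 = 2269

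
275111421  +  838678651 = 1113790072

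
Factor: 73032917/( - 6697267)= - 59^( - 1)  *  113^1*113513^(  -  1) * 646309^1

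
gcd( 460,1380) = 460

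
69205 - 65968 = 3237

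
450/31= 450/31 = 14.52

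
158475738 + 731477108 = 889952846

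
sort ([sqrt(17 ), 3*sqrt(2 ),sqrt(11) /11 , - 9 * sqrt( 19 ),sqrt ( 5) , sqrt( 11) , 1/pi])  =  [  -  9*sqrt (19),sqrt( 11) /11,1/pi,sqrt(5 ),sqrt (11 ),sqrt( 17 ), 3 * sqrt( 2)]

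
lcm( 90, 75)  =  450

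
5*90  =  450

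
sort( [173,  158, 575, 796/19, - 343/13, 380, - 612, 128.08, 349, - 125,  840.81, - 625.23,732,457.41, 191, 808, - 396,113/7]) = [ - 625.23, - 612, - 396, - 125, - 343/13, 113/7, 796/19, 128.08,  158,173, 191,349, 380, 457.41,  575,732, 808, 840.81]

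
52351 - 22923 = 29428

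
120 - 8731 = -8611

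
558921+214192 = 773113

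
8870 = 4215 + 4655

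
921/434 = 921/434=2.12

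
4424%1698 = 1028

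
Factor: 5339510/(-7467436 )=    - 2669755/3733718 =-2^( - 1) * 5^1 * 11^1*48541^1*1866859^( - 1) 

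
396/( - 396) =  - 1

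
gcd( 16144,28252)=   4036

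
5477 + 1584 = 7061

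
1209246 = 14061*86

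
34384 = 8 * 4298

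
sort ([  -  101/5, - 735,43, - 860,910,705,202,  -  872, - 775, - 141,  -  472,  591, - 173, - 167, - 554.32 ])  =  [-872,-860,- 775, -735, -554.32,-472, - 173, - 167, - 141, - 101/5,  43,202,591,705,910]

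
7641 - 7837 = -196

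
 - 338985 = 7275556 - 7614541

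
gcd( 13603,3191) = 1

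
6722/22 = 305 + 6/11=305.55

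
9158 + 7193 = 16351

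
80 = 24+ 56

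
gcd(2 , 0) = 2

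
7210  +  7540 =14750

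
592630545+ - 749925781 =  - 157295236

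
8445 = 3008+5437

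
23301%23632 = 23301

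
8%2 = 0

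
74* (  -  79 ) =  - 5846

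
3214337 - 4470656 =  - 1256319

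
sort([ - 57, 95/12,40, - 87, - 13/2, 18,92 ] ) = [ - 87, - 57, - 13/2,  95/12,18, 40,92 ] 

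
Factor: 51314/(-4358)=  - 25657/2179 = -2179^(  -  1 )* 25657^1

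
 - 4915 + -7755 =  - 12670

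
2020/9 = 224 + 4/9 = 224.44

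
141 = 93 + 48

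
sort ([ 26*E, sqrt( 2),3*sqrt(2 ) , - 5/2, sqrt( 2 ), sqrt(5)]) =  [ - 5/2,sqrt(2),sqrt( 2 ),sqrt( 5), 3*sqrt( 2 ), 26*E ] 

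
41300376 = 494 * 83604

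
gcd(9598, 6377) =1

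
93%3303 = 93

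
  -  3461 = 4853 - 8314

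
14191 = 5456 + 8735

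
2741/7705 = 2741/7705 = 0.36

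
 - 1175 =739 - 1914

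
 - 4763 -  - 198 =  - 4565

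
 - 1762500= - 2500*705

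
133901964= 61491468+72410496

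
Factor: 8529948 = 2^2*3^4*7^1*3761^1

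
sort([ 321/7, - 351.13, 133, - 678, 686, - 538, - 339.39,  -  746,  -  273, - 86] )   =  [ - 746, - 678, -538,-351.13, - 339.39, - 273, - 86, 321/7,  133, 686] 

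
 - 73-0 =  - 73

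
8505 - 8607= -102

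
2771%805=356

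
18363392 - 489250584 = - 470887192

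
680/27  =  25 + 5/27 = 25.19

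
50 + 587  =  637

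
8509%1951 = 705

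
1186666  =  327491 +859175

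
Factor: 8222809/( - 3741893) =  - 7^1*23^( - 1)  *  162691^( - 1)*1174687^1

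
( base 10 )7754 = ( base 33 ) 73w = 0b1111001001010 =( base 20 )J7E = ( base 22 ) G0A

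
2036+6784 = 8820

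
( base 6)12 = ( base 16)8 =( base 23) 8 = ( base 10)8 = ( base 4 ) 20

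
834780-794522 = 40258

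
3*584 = 1752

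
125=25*5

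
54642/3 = 18214 = 18214.00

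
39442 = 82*481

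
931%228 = 19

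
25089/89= 25089/89= 281.90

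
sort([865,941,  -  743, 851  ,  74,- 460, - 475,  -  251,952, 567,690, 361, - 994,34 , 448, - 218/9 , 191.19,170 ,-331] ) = [ -994,-743, -475,-460, - 331, - 251, - 218/9,34,74,  170,191.19, 361,448,567, 690,  851,865, 941, 952]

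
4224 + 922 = 5146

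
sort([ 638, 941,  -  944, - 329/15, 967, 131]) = [ - 944, - 329/15,131, 638,941, 967 ] 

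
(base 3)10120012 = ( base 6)20005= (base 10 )2597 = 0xA25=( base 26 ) 3LN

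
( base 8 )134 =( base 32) 2S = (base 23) 40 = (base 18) 52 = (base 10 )92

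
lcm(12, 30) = 60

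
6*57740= 346440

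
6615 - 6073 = 542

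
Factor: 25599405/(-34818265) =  - 3^1*13^1* 43^2 *71^1*659^( - 1 )*10567^( - 1) =- 5119881/6963653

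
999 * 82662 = 82579338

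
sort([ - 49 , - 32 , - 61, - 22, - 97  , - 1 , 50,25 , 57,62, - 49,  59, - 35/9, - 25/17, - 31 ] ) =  [- 97 ,- 61,  -  49, - 49, - 32, - 31,-22, - 35/9, - 25/17, - 1, 25,  50,57,59,  62 ]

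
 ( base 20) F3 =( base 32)9f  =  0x12F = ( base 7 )612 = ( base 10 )303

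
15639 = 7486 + 8153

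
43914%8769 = 69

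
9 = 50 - 41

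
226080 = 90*2512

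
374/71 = 374/71 = 5.27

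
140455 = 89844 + 50611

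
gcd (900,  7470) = 90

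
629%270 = 89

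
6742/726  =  3371/363 = 9.29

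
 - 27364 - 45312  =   - 72676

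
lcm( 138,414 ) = 414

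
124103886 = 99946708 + 24157178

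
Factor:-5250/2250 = -3^ ( - 1 )*7^1 = - 7/3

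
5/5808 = 5/5808 =0.00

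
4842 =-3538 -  - 8380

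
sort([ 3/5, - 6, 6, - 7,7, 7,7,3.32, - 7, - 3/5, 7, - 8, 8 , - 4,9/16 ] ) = [ - 8, - 7, - 7, - 6, - 4, - 3/5, 9/16,3/5, 3.32, 6,7, 7, 7, 7, 8 ]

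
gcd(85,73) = 1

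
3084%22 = 4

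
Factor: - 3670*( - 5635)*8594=177727787300 = 2^2*5^2*7^2*23^1*367^1*4297^1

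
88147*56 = 4936232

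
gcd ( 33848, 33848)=33848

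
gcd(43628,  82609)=1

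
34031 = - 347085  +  381116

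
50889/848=60+9/848 = 60.01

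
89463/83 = 89463/83=1077.87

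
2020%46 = 42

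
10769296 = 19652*548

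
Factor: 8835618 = 2^1  *3^1*11^1*133873^1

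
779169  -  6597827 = -5818658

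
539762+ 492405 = 1032167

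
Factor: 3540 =2^2*3^1*5^1*59^1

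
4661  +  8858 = 13519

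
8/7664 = 1/958 = 0.00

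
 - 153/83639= - 1 + 83486/83639 = - 0.00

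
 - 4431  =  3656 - 8087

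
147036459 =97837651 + 49198808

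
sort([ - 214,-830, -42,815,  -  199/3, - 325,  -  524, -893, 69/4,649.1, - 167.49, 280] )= [ -893,-830 ,  -  524,  -  325, - 214, - 167.49,  -  199/3, - 42,  69/4, 280,649.1,815 ] 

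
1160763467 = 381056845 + 779706622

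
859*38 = 32642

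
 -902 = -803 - 99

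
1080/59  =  1080/59 = 18.31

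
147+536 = 683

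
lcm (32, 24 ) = 96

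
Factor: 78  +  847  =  925  =  5^2*37^1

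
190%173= 17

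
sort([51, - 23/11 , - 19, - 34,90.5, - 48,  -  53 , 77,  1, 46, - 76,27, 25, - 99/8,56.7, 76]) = [ - 76, - 53, - 48, - 34, - 19, -99/8, - 23/11, 1, 25, 27,46 , 51,56.7,76, 77,90.5]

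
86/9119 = 86/9119=0.01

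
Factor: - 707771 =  - 127^1*5573^1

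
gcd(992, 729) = 1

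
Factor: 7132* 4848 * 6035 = 2^6*3^1*5^1*17^1*71^1*101^1*1783^1 = 208665773760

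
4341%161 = 155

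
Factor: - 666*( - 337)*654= 2^2*3^3*37^1 * 109^1*337^1 = 146785068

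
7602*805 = 6119610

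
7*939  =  6573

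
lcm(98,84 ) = 588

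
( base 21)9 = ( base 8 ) 11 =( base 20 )9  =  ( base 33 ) 9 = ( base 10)9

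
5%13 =5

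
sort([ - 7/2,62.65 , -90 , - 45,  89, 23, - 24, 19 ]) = [-90,-45, - 24,  -  7/2, 19 , 23, 62.65,  89 ]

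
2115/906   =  705/302= 2.33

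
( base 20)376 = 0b10101000010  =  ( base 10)1346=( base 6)10122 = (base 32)1a2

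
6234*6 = 37404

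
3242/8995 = 3242/8995 = 0.36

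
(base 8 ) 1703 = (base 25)1DD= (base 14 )4CB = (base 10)963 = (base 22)1lh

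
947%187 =12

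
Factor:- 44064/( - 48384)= 51/56 = 2^( -3 )*3^1 *7^ (-1 )*17^1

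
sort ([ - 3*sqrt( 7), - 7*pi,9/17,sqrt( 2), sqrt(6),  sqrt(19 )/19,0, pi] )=[-7*pi, - 3*sqrt( 7),0, sqrt( 19)/19, 9/17, sqrt( 2 ),sqrt(6 ),  pi]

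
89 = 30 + 59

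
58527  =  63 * 929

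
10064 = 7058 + 3006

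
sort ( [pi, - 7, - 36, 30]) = [ - 36, - 7 , pi,30]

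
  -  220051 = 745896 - 965947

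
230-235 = - 5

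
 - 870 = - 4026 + 3156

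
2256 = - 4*( - 564) 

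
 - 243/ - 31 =7  +  26/31 = 7.84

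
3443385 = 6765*509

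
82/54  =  1+14/27 = 1.52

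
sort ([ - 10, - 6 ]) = [ - 10, - 6]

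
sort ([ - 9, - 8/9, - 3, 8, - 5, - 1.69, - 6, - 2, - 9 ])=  [ - 9, - 9, - 6  , - 5, - 3, - 2,-1.69,  -  8/9, 8 ]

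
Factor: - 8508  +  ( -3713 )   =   - 12221   =  - 11^2*101^1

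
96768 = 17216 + 79552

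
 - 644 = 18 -662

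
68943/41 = 1681  +  22/41 = 1681.54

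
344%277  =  67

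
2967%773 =648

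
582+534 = 1116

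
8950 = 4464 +4486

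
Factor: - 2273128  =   - 2^3*11^1*13^1*1987^1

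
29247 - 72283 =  - 43036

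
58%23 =12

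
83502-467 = 83035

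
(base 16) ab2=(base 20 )6GI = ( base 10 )2738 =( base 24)4i2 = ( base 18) 882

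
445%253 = 192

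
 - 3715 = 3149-6864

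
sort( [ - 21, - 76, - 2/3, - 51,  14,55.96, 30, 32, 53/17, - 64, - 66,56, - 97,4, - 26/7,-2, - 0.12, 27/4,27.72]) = [ - 97,  -  76, - 66, - 64, - 51, - 21, - 26/7, - 2, - 2/3, - 0.12,53/17, 4,27/4,14, 27.72, 30,32, 55.96,56]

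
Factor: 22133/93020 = 2^(-2)*5^( - 1) * 4651^( - 1)*22133^1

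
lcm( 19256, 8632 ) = 250328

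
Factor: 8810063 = 17^1 *518239^1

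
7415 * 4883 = 36207445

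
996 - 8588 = -7592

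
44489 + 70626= 115115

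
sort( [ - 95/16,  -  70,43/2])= [ -70,- 95/16, 43/2 ] 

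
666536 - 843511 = -176975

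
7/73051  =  7/73051 = 0.00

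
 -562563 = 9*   ( - 62507)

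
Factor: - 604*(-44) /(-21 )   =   -26576/21 = - 2^4*3^(-1) * 7^( - 1)*11^1*151^1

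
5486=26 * 211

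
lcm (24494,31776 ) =1175712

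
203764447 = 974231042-770466595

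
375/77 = 4+67/77 = 4.87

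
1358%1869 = 1358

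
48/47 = 1+1/47 = 1.02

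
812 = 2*406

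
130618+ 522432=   653050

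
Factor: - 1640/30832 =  - 5/94  =  - 2^( -1) *5^1*47^( - 1)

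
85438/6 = 14239+2/3 = 14239.67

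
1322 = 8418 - 7096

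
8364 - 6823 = 1541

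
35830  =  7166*5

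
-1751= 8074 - 9825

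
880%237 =169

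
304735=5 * 60947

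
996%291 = 123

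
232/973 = 232/973 = 0.24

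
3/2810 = 3/2810 = 0.00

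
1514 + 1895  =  3409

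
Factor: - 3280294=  - 2^1*1640147^1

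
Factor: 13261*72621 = 3^2*89^1*149^1*8069^1 = 963027081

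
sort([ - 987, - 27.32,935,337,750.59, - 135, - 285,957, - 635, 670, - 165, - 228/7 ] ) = [ - 987, - 635 ,-285, - 165, - 135,  -  228/7, - 27.32,337,670,750.59, 935, 957]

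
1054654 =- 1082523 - -2137177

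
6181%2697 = 787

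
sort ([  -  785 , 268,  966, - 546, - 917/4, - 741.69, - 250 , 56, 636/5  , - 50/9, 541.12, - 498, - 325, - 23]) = [ - 785,-741.69, - 546,-498,-325, - 250,  -  917/4, - 23, - 50/9, 56 , 636/5, 268, 541.12,  966 ] 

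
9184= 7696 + 1488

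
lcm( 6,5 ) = 30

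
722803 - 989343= -266540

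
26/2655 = 26/2655= 0.01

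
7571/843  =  7571/843  =  8.98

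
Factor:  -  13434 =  - 2^1*3^1*2239^1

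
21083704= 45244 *466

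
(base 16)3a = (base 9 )64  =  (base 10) 58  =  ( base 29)20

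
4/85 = 4/85 = 0.05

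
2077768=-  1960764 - - 4038532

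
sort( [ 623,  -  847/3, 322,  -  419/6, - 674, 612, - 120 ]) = [-674,-847/3, - 120, - 419/6, 322 , 612, 623]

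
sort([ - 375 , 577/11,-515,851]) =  [  -  515, - 375,577/11,851 ] 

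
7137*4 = 28548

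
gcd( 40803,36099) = 21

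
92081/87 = 92081/87 = 1058.40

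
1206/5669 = 1206/5669 = 0.21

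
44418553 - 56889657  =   - 12471104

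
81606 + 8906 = 90512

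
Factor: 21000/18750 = 28/25=2^2*5^( - 2)*7^1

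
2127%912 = 303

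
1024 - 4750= - 3726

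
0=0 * 4014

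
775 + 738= 1513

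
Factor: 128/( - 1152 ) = -3^ ( - 2) =-1/9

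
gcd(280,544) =8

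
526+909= 1435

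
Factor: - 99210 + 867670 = 2^2 * 5^1 * 7^1*11^1 * 499^1 = 768460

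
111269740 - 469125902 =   -  357856162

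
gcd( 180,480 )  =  60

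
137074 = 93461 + 43613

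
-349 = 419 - 768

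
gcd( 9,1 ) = 1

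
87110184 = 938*92868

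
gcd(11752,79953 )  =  1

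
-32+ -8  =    -  40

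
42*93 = 3906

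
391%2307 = 391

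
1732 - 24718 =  - 22986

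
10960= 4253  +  6707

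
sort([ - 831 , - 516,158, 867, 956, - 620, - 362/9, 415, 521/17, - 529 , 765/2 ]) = [-831,-620,  -  529, - 516, - 362/9,  521/17, 158,765/2,415,867 , 956 ] 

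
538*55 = 29590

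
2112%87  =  24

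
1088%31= 3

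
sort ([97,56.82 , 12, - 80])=[ - 80,12,56.82,97 ] 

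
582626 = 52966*11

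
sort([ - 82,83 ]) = [ - 82, 83 ] 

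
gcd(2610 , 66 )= 6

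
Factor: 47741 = 47741^1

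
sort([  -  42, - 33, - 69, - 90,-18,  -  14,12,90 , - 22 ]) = [ - 90, - 69 , - 42,-33 , - 22,- 18,-14,12, 90 ]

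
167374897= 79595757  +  87779140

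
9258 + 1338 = 10596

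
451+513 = 964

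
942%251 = 189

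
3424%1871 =1553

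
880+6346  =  7226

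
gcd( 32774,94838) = 2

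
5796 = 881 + 4915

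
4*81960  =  327840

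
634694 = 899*706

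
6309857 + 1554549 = 7864406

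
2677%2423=254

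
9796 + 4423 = 14219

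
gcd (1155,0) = 1155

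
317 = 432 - 115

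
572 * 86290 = 49357880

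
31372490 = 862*36395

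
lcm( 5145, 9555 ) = 66885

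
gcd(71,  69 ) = 1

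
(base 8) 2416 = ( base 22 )2ei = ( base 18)3hg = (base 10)1294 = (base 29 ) 1FI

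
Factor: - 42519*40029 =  - 3^2*11^1* 1213^1 * 14173^1=- 1701993051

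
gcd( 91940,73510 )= 10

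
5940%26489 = 5940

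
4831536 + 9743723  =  14575259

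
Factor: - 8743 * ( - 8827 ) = 77174461 = 7^2*13^1*97^1*1249^1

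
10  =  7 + 3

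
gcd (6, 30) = 6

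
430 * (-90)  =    -  38700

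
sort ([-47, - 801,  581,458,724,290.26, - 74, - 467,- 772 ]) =[ - 801, - 772,- 467,-74 ,-47,290.26,458, 581,724]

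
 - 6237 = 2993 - 9230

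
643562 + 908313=1551875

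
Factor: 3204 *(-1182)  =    -  3787128=- 2^3  *  3^3*89^1* 197^1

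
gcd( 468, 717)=3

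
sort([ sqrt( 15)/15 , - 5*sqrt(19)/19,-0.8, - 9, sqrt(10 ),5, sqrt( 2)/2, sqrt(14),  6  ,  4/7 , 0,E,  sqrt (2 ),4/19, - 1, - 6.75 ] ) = [-9 ,-6.75, - 5*sqrt (19)/19, - 1 ,-0.8, 0 , 4/19, sqrt(15 ) /15, 4/7,sqrt( 2) /2,sqrt(2 ), E  ,  sqrt( 10),sqrt( 14),5,  6 ]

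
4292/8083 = 4292/8083 = 0.53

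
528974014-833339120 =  - 304365106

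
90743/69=1315 + 8/69 = 1315.12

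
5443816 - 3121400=2322416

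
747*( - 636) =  -475092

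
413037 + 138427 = 551464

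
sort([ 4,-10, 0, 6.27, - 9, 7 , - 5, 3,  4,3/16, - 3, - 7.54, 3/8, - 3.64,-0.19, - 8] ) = [ - 10, - 9, - 8, - 7.54, - 5, - 3.64,-3, - 0.19, 0, 3/16, 3/8, 3, 4, 4,  6.27, 7] 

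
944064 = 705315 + 238749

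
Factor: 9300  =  2^2 * 3^1*5^2* 31^1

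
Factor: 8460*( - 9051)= - 2^2*3^3 * 5^1*7^1*47^1*431^1 = - 76571460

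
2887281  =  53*54477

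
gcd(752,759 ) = 1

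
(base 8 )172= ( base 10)122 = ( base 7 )233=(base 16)7a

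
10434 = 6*1739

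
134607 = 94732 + 39875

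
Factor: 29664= 2^5*3^2 * 103^1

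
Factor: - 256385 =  -5^1 * 47^1*1091^1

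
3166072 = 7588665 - 4422593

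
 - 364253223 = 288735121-652988344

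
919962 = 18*51109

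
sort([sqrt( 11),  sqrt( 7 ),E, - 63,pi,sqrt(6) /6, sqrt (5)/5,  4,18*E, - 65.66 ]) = [ - 65.66 , - 63,sqrt( 6) /6, sqrt(5)/5,  sqrt( 7 ) , E, pi, sqrt(11),4, 18 * E ] 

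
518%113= 66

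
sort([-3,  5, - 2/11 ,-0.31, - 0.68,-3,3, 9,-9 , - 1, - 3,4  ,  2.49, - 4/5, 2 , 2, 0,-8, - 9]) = [ - 9 , -9, - 8,-3,-3, -3,  -  1, - 4/5, - 0.68, - 0.31, - 2/11,0,2,2,2.49,3,4, 5,  9 ] 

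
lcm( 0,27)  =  0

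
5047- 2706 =2341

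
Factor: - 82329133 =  - 43^1*1187^1*1613^1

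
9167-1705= 7462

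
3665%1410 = 845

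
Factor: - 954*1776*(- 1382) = 2341528128 =2^6*3^3*37^1*53^1*691^1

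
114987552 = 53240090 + 61747462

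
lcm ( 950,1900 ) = 1900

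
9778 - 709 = 9069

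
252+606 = 858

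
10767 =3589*3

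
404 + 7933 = 8337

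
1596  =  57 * 28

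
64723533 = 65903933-1180400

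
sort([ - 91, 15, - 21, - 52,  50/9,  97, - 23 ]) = [ - 91, - 52, -23,- 21, 50/9, 15,97]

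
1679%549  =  32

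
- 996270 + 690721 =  - 305549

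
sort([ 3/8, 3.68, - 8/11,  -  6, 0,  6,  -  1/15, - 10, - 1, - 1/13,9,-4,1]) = [ - 10 ,- 6, - 4, - 1,- 8/11, - 1/13, - 1/15, 0, 3/8, 1,3.68,  6, 9] 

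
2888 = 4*722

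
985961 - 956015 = 29946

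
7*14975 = 104825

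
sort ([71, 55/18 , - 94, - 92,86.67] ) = [-94 , - 92, 55/18,71, 86.67] 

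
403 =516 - 113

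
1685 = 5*337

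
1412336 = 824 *1714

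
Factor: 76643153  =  23^1*631^1 *5281^1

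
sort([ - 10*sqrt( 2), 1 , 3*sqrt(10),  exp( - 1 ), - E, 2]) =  [ - 10*sqrt(  2), - E, exp ( - 1),1,2, 3 * sqrt(10)]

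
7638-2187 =5451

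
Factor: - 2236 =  - 2^2 * 13^1 *43^1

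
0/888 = 0 =0.00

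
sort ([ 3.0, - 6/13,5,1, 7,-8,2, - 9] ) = [ - 9, - 8, - 6/13,1,2,3.0,5,7] 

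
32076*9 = 288684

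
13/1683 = 13/1683= 0.01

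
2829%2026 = 803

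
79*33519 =2648001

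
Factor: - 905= -5^1*181^1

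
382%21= 4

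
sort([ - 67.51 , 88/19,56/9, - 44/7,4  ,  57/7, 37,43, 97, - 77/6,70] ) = [ - 67.51, - 77/6,- 44/7,4, 88/19, 56/9,57/7,37, 43,70,97] 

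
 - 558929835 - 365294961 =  - 924224796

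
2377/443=5  +  162/443 = 5.37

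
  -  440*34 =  - 14960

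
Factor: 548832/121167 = 182944/40389 = 2^5 * 3^ ( - 1 )*5717^1*13463^(-1 )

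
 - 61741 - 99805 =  - 161546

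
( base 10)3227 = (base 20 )817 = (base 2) 110010011011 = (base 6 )22535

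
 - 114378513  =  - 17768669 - 96609844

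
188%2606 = 188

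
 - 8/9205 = -8/9205 = - 0.00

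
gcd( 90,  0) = 90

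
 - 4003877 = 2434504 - 6438381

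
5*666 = 3330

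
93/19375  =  3/625  =  0.00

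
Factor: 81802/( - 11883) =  - 2^1*3^( -1 )*7^1*17^ (  -  1 )*233^(  -  1)*5843^1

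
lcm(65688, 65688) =65688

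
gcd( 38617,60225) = 73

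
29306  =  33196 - 3890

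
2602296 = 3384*769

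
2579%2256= 323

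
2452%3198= 2452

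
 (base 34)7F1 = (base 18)189h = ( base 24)emb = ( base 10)8603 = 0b10000110011011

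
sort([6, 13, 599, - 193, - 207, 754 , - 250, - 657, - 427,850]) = [-657, - 427,  -  250, - 207, - 193,6,  13,  599, 754, 850 ] 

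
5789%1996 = 1797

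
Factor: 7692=2^2*3^1*641^1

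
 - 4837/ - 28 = 172 +3/4  =  172.75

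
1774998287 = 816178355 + 958819932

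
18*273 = 4914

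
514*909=467226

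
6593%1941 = 770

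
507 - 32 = 475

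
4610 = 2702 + 1908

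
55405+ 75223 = 130628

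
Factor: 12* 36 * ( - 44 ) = -2^6*3^3* 11^1 = - 19008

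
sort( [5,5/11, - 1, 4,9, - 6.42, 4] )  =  [ - 6.42,-1,5/11,4,  4  ,  5,9]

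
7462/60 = 124  +  11/30 = 124.37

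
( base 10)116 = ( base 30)3q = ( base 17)6e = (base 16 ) 74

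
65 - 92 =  - 27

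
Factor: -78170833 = - 13^1 *6013141^1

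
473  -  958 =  - 485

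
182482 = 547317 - 364835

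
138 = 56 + 82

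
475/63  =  7 + 34/63 =7.54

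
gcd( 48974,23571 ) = 1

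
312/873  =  104/291  =  0.36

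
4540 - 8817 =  - 4277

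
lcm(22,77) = 154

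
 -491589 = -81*6069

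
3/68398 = 3/68398 = 0.00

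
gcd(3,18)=3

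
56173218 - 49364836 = 6808382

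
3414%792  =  246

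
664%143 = 92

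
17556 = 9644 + 7912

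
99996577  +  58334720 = 158331297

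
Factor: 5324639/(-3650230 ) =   -  2^ ( - 1 ) * 5^( - 1 )*29^(-1 ) *41^( -1) * 307^( - 1 )*5324639^1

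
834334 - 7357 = 826977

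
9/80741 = 9/80741=   0.00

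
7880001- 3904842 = 3975159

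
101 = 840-739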